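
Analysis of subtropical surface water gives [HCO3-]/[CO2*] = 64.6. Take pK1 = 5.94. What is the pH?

pH = 7.75

From K1 = [H⁺][HCO3-]/[CO2*]:  pH = pK1 + log₁₀([HCO3-]/[CO2*])
log₁₀(64.6) = +1.810
pH = 5.94 + (+1.810) = 7.75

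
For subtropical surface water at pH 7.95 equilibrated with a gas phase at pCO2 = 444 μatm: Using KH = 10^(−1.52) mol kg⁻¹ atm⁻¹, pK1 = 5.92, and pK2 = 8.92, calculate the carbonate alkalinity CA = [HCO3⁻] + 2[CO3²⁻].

CA = 1.74 mmol/kg

[CO2*] = KH · pCO2 = 10^(−1.52) × 444×10^-6 = 1.341×10^-5 mol/kg
α₀ = 1/(1 + K1/[H⁺] + K1K2/[H⁺]²) = 1/(1 + 10^+2.03 + 10^+1.06) = 0.008359
DIC = [CO2*]/α₀ = 1.341×10^-5 / 0.008359 = 1.604 mmol/kg
CA = (α₁ + 2α₂)·DIC = (0.8957 + 2×0.09597) × 1.604 = 1.74 mmol/kg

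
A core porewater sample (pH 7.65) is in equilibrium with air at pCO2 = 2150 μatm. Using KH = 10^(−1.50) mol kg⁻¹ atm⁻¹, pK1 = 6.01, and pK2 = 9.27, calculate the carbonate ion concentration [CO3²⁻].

[CO3²⁻] = 0.0712 mmol/kg

[CO2*] = KH · pCO2 = 10^(−1.50) × 2150×10^-6 = 6.799×10^-5 mol/kg
α₀ = 1/(1 + K1/[H⁺] + K1K2/[H⁺]²) = 1/(1 + 10^+1.64 + 10^+0.02) = 0.02188
DIC = [CO2*]/α₀ = 6.799×10^-5 / 0.02188 = 3.107 mmol/kg
[CO3²⁻] = α₂·DIC; α₂ = 0.02291, so [CO3²⁻] = 0.02291 × 3.107 = 0.0712 mmol/kg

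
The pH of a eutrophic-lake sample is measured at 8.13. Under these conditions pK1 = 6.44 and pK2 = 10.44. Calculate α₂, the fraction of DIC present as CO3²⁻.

α₂ = 0.00478

α₂ = 1 / (1 + [H⁺]/K2 + [H⁺]²/(K1K2)) = 1 / (1 + 10^+2.31 + 10^+0.62)
   = 1 / (1 + 204.17 + 4.1687) = 1/209.34 = 0.004777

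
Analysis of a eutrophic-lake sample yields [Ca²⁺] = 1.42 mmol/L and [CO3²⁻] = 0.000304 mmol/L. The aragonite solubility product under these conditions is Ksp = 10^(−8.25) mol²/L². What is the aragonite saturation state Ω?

Ω = 0.0768

Ksp = 10^(−8.25) = 5.623×10^-9
Ω = [Ca²⁺][CO3²⁻]/Ksp = (1.42×10^-3)(0.000304×10^-3) / 5.623×10^-9 = 0.0768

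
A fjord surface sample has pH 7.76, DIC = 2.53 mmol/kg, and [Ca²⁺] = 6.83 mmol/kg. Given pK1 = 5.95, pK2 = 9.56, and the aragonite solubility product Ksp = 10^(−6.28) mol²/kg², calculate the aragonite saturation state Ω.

Ω = 0.506

α₂ = 1 / (1 + [H⁺]/K2 + [H⁺]²/(K1K2)) = 1 / (1 + 10^+1.80 + 10^-0.01)
   = 1 / (1 + 63.096 + 0.97724) = 1/65.073 = 0.01537
[CO3²⁻] = α₂ × DIC = 0.01537 × 2.53 = 0.03888 mmol/kg
Ksp = 10^(−6.28) = 5.248×10^-7
Ω = [Ca²⁺][CO3²⁻]/Ksp = (6.83×10^-3)(3.888×10^-5) / 5.248×10^-7 = 0.506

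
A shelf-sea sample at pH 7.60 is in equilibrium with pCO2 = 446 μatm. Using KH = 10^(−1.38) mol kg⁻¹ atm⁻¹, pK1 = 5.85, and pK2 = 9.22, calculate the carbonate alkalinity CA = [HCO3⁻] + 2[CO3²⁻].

[CO2*] = KH · pCO2 = 10^(−1.38) × 446×10^-6 = 1.859×10^-5 mol/kg
α₀ = 1/(1 + K1/[H⁺] + K1K2/[H⁺]²) = 1/(1 + 10^+1.75 + 10^+0.13) = 0.01707
DIC = [CO2*]/α₀ = 1.859×10^-5 / 0.01707 = 1.089 mmol/kg
CA = (α₁ + 2α₂)·DIC = (0.9599 + 2×0.02303) × 1.089 = 1.10 mmol/kg

CA = 1.10 mmol/kg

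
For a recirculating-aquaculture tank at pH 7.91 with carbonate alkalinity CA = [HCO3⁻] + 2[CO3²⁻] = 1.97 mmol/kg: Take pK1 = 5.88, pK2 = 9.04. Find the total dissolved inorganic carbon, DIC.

DIC = 1.86 mmol/kg

CA = [HCO3⁻] + 2[CO3²⁻] = (α₁ + 2α₂)·DIC
At pH 7.91: [H⁺]/K1 = 10^-2.03 = 0.0093325, K2/[H⁺] = 10^-1.13 = 0.074131
α₁ = 1/(1 + 0.0093325 + 0.074131) = 1/1.0835 = 0.9230; α₂ = α₁·K2/[H⁺] = 0.06842
α₁ + 2α₂ = 1.0598
DIC = CA / (α₁ + 2α₂) = 1.97 / 1.0598 = 1.86 mmol/kg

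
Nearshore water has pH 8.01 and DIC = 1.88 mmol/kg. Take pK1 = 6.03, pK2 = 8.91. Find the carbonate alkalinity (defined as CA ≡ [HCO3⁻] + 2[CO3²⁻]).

CA = [HCO3⁻] + 2[CO3²⁻] = (α₁ + 2α₂)·DIC
At pH 8.01: [H⁺]/K1 = 10^-1.98 = 0.010471, K2/[H⁺] = 10^-0.90 = 0.12589
α₁ = 1/(1 + 0.010471 + 0.12589) = 1/1.1364 = 0.8800; α₂ = α₁·K2/[H⁺] = 0.1108
α₁ + 2α₂ = 1.1016
CA = 1.1016 × 1.88 = 2.07 mmol/kg

CA = 2.07 mmol/kg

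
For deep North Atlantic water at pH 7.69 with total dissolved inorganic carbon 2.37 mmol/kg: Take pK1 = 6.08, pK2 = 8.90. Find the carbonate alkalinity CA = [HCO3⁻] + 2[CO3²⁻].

CA = 2.45 mmol/kg

CA = [HCO3⁻] + 2[CO3²⁻] = (α₁ + 2α₂)·DIC
At pH 7.69: [H⁺]/K1 = 10^-1.61 = 0.024547, K2/[H⁺] = 10^-1.21 = 0.061660
α₁ = 1/(1 + 0.024547 + 0.061660) = 1/1.0862 = 0.9206; α₂ = α₁·K2/[H⁺] = 0.05677
α₁ + 2α₂ = 1.0342
CA = 1.0342 × 2.37 = 2.45 mmol/kg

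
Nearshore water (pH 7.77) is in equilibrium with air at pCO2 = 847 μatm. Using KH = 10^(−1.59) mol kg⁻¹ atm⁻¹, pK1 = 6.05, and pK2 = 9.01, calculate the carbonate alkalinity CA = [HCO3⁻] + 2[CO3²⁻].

[CO2*] = KH · pCO2 = 10^(−1.59) × 847×10^-6 = 2.177×10^-5 mol/kg
α₀ = 1/(1 + K1/[H⁺] + K1K2/[H⁺]²) = 1/(1 + 10^+1.72 + 10^+0.48) = 0.01770
DIC = [CO2*]/α₀ = 2.177×10^-5 / 0.01770 = 1.230 mmol/kg
CA = (α₁ + 2α₂)·DIC = (0.9289 + 2×0.05345) × 1.230 = 1.27 mmol/kg

CA = 1.27 mmol/kg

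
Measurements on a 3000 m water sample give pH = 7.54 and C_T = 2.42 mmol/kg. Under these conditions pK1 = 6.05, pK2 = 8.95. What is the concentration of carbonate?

[CO3²⁻] = 0.0879 mmol/kg

α₂ = 1 / (1 + [H⁺]/K2 + [H⁺]²/(K1K2)) = 1 / (1 + 10^+1.41 + 10^-0.08)
   = 1 / (1 + 25.704 + 0.83176) = 1/27.536 = 0.03632
[CO3²⁻] = α₂ × DIC = 0.03632 × 2.42 = 0.0879 mmol/kg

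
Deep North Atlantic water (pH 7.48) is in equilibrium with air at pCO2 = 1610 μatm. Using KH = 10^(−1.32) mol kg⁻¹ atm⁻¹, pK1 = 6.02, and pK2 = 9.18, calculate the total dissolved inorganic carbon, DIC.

DIC = 2.34 mmol/kg

[CO2*] = KH · pCO2 = 10^(−1.32) × 1610×10^-6 = 7.706×10^-5 mol/kg
α₀ = 1/(1 + K1/[H⁺] + K1K2/[H⁺]²) = 1/(1 + 10^+1.46 + 10^-0.24) = 0.03288
DIC = [CO2*]/α₀ = 7.706×10^-5 / 0.03288 = 2.34 mmol/kg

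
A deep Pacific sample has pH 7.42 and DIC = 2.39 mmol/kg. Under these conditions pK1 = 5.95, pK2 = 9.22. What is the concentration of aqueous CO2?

[CO2*] = 0.0771 mmol/kg

α₀ = 1 / (1 + K1/[H⁺] + K1K2/[H⁺]²) = 1 / (1 + 10^+1.47 + 10^-0.33)
   = 1 / (1 + 29.512 + 0.46774) = 1/30.980 = 0.03228
[CO2*] = α₀ × DIC = 0.03228 × 2.39 = 0.0771 mmol/kg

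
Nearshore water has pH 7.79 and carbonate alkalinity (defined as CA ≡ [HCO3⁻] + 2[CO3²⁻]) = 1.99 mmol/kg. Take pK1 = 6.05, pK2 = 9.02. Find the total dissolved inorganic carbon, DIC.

CA = [HCO3⁻] + 2[CO3²⁻] = (α₁ + 2α₂)·DIC
At pH 7.79: [H⁺]/K1 = 10^-1.74 = 0.018197, K2/[H⁺] = 10^-1.23 = 0.058884
α₁ = 1/(1 + 0.018197 + 0.058884) = 1/1.0771 = 0.9284; α₂ = α₁·K2/[H⁺] = 0.05467
α₁ + 2α₂ = 1.0378
DIC = CA / (α₁ + 2α₂) = 1.99 / 1.0378 = 1.92 mmol/kg

DIC = 1.92 mmol/kg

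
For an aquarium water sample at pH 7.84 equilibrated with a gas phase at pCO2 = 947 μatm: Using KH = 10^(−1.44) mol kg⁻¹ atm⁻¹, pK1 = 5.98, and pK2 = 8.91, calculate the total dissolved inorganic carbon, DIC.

[CO2*] = KH · pCO2 = 10^(−1.44) × 947×10^-6 = 3.438×10^-5 mol/kg
α₀ = 1/(1 + K1/[H⁺] + K1K2/[H⁺]²) = 1/(1 + 10^+1.86 + 10^+0.79) = 0.01256
DIC = [CO2*]/α₀ = 3.438×10^-5 / 0.01256 = 2.74 mmol/kg

DIC = 2.74 mmol/kg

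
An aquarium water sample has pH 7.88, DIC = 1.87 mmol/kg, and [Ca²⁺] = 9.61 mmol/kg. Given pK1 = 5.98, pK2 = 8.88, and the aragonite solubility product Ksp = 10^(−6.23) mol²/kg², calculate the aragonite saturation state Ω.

Ω = 2.74

α₂ = 1 / (1 + [H⁺]/K2 + [H⁺]²/(K1K2)) = 1 / (1 + 10^+1.00 + 10^-0.90)
   = 1 / (1 + 10.000 + 0.12589) = 1/11.126 = 0.08988
[CO3²⁻] = α₂ × DIC = 0.08988 × 1.87 = 0.1681 mmol/kg
Ksp = 10^(−6.23) = 5.888×10^-7
Ω = [Ca²⁺][CO3²⁻]/Ksp = (9.61×10^-3)(1.681×10^-4) / 5.888×10^-7 = 2.74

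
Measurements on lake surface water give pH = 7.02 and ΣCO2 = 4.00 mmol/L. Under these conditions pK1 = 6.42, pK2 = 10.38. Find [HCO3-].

[HCO3⁻] = 3.20 mmol/L

α₁ = 1 / (1 + [H⁺]/K1 + K2/[H⁺]) = 1 / (1 + 10^-0.60 + 10^-3.36)
   = 1 / (1 + 0.25119 + 0.00043652) = 1/1.2516 = 0.7990
[HCO3⁻] = α₁ × DIC = 0.7990 × 4.00 = 3.20 mmol/L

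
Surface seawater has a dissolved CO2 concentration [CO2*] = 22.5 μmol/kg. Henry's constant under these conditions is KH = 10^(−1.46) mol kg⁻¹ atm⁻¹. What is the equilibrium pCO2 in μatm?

pCO2 = 649 μatm

KH = 10^(−1.46) = 3.467×10^-2 mol kg⁻¹ atm⁻¹
pCO2 = [CO2*]/KH = 22.5×10^-6 / 3.467×10^-2 = 6.49×10^-4 atm = 649 μatm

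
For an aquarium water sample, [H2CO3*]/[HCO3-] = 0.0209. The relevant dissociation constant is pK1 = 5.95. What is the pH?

pH = 7.63

From K1 = [H⁺][HCO3-]/[H2CO3*]:  pH = pK1 − log₁₀([H2CO3*]/[HCO3-])
log₁₀(0.0209) = -1.680
pH = 5.95 − (-1.680) = 7.63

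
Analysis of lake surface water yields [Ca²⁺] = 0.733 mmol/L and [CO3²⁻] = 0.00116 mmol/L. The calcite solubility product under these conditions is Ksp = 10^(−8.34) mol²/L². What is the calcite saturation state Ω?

Ω = 0.186

Ksp = 10^(−8.34) = 4.571×10^-9
Ω = [Ca²⁺][CO3²⁻]/Ksp = (0.733×10^-3)(0.00116×10^-3) / 4.571×10^-9 = 0.186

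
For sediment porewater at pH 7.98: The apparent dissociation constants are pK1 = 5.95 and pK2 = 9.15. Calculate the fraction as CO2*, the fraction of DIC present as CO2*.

α₀ = 1 / (1 + K1/[H⁺] + K1K2/[H⁺]²) = 1 / (1 + 10^+2.03 + 10^+0.86)
   = 1 / (1 + 107.15 + 7.2444) = 1/115.40 = 0.008666

α₀ = 0.00867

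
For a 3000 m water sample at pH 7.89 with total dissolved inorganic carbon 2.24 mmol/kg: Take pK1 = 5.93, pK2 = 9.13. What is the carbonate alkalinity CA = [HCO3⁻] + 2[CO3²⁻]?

CA = [HCO3⁻] + 2[CO3²⁻] = (α₁ + 2α₂)·DIC
At pH 7.89: [H⁺]/K1 = 10^-1.96 = 0.010965, K2/[H⁺] = 10^-1.24 = 0.057544
α₁ = 1/(1 + 0.010965 + 0.057544) = 1/1.0685 = 0.9359; α₂ = α₁·K2/[H⁺] = 0.05385
α₁ + 2α₂ = 1.0436
CA = 1.0436 × 2.24 = 2.34 mmol/kg

CA = 2.34 mmol/kg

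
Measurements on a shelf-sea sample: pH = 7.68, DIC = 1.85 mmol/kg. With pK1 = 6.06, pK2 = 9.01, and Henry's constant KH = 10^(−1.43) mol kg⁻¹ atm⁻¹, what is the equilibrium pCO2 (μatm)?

pCO2 = 1120 μatm

α₀ = 1 / (1 + K1/[H⁺] + K1K2/[H⁺]²) = 1 / (1 + 10^+1.62 + 10^+0.29)
   = 1 / (1 + 41.687 + 1.9498) = 1/44.637 = 0.02240
[CO2*] = α₀ × DIC = 0.02240 × 1.85 = 0.04145 mmol/kg
pCO2 = [CO2*]/KH = 4.145×10^-5 / 3.715×10^-2 = 1120 μatm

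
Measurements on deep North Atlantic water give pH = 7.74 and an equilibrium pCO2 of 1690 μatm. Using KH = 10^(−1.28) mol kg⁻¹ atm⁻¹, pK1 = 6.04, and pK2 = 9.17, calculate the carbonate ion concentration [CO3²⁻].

[CO2*] = KH · pCO2 = 10^(−1.28) × 1690×10^-6 = 8.869×10^-5 mol/kg
α₀ = 1/(1 + K1/[H⁺] + K1K2/[H⁺]²) = 1/(1 + 10^+1.70 + 10^+0.27) = 0.01887
DIC = [CO2*]/α₀ = 8.869×10^-5 / 0.01887 = 4.699 mmol/kg
[CO3²⁻] = α₂·DIC; α₂ = 0.03515, so [CO3²⁻] = 0.03515 × 4.699 = 0.165 mmol/kg

[CO3²⁻] = 0.165 mmol/kg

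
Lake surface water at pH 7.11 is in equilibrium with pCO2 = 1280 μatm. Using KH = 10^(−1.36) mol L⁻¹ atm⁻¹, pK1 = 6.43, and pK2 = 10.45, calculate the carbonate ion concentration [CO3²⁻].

[CO2*] = KH · pCO2 = 10^(−1.36) × 1280×10^-6 = 5.587×10^-5 mol/L
α₀ = 1/(1 + K1/[H⁺] + K1K2/[H⁺]²) = 1/(1 + 10^+0.68 + 10^-2.66) = 0.1728
DIC = [CO2*]/α₀ = 5.587×10^-5 / 0.1728 = 0.3234 mmol/L
[CO3²⁻] = α₂·DIC; α₂ = 0.0003780, so [CO3²⁻] = 0.0003780 × 0.3234 = 0.000122 mmol/L = 0.122 μmol/L

[CO3²⁻] = 0.122 μmol/L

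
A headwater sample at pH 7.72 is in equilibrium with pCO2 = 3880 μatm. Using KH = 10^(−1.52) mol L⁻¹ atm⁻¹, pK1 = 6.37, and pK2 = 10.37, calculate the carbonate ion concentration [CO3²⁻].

[CO2*] = KH · pCO2 = 10^(−1.52) × 3880×10^-6 = 1.172×10^-4 mol/L
α₀ = 1/(1 + K1/[H⁺] + K1K2/[H⁺]²) = 1/(1 + 10^+1.35 + 10^-1.30) = 0.04267
DIC = [CO2*]/α₀ = 1.172×10^-4 / 0.04267 = 2.746 mmol/L
[CO3²⁻] = α₂·DIC; α₂ = 0.002138, so [CO3²⁻] = 0.002138 × 2.746 = 0.00587 mmol/L = 5.87 μmol/L

[CO3²⁻] = 5.87 μmol/L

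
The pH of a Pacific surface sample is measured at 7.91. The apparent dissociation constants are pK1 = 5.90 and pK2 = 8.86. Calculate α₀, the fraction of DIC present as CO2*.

α₀ = 1 / (1 + K1/[H⁺] + K1K2/[H⁺]²) = 1 / (1 + 10^+2.01 + 10^+1.06)
   = 1 / (1 + 102.33 + 11.482) = 1/114.81 = 0.008710

α₀ = 0.00871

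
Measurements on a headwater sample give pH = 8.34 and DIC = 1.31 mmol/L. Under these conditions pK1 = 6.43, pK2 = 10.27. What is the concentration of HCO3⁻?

α₁ = 1 / (1 + [H⁺]/K1 + K2/[H⁺]) = 1 / (1 + 10^-1.91 + 10^-1.93)
   = 1 / (1 + 0.012303 + 0.011749) = 1/1.0241 = 0.9765
[HCO3⁻] = α₁ × DIC = 0.9765 × 1.31 = 1.28 mmol/L

[HCO3⁻] = 1.28 mmol/L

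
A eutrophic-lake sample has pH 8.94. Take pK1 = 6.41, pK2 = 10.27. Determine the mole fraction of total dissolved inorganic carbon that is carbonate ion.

α₂ = 1 / (1 + [H⁺]/K2 + [H⁺]²/(K1K2)) = 1 / (1 + 10^+1.33 + 10^-1.20)
   = 1 / (1 + 21.380 + 0.063096) = 1/22.443 = 0.04456

α₂ = 0.0446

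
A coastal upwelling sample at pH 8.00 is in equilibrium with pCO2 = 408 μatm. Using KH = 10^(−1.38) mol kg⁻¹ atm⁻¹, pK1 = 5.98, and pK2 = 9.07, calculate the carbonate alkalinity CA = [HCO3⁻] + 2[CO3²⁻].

CA = 2.08 mmol/kg

[CO2*] = KH · pCO2 = 10^(−1.38) × 408×10^-6 = 1.701×10^-5 mol/kg
α₀ = 1/(1 + K1/[H⁺] + K1K2/[H⁺]²) = 1/(1 + 10^+2.02 + 10^+0.95) = 0.008724
DIC = [CO2*]/α₀ = 1.701×10^-5 / 0.008724 = 1.950 mmol/kg
CA = (α₁ + 2α₂)·DIC = (0.9135 + 2×0.07775) × 1.950 = 2.08 mmol/kg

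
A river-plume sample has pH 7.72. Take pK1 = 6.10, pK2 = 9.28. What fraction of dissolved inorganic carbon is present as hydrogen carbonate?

α₁ = 1 / (1 + [H⁺]/K1 + K2/[H⁺]) = 1 / (1 + 10^-1.62 + 10^-1.56)
   = 1 / (1 + 0.023988 + 0.027542) = 1/1.0515 = 0.9510

α₁ = 0.951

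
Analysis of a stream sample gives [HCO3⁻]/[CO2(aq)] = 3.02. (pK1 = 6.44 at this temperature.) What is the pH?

pH = 6.92

From K1 = [H⁺][HCO3⁻]/[CO2(aq)]:  pH = pK1 + log₁₀([HCO3⁻]/[CO2(aq)])
log₁₀(3.02) = +0.480
pH = 6.44 + (+0.480) = 6.92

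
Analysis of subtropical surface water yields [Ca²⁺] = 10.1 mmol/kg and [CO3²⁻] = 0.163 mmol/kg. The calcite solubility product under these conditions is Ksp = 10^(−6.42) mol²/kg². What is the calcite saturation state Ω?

Ksp = 10^(−6.42) = 3.802×10^-7
Ω = [Ca²⁺][CO3²⁻]/Ksp = (10.1×10^-3)(0.163×10^-3) / 3.802×10^-7 = 4.33

Ω = 4.33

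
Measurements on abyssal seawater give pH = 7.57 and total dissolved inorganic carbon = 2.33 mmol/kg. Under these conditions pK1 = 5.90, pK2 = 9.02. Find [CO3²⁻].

α₂ = 1 / (1 + [H⁺]/K2 + [H⁺]²/(K1K2)) = 1 / (1 + 10^+1.45 + 10^-0.22)
   = 1 / (1 + 28.184 + 0.60256) = 1/29.786 = 0.03357
[CO3²⁻] = α₂ × DIC = 0.03357 × 2.33 = 0.0782 mmol/kg

[CO3²⁻] = 0.0782 mmol/kg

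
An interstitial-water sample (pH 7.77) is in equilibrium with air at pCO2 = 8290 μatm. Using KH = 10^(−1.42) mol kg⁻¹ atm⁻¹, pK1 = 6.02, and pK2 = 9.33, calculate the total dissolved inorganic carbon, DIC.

[CO2*] = KH · pCO2 = 10^(−1.42) × 8290×10^-6 = 3.152×10^-4 mol/kg
α₀ = 1/(1 + K1/[H⁺] + K1K2/[H⁺]²) = 1/(1 + 10^+1.75 + 10^+0.19) = 0.01701
DIC = [CO2*]/α₀ = 3.152×10^-4 / 0.01701 = 18.5 mmol/kg

DIC = 18.5 mmol/kg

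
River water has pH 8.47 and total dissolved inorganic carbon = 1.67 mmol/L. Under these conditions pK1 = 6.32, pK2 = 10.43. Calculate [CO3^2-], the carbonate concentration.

[CO3²⁻] = 18.0 μmol/L

α₂ = 1 / (1 + [H⁺]/K2 + [H⁺]²/(K1K2)) = 1 / (1 + 10^+1.96 + 10^-0.19)
   = 1 / (1 + 91.201 + 0.64565) = 1/92.847 = 0.01077
[CO3²⁻] = α₂ × DIC = 0.01077 × 1.67 = 0.0180 mmol/L = 18.0 μmol/L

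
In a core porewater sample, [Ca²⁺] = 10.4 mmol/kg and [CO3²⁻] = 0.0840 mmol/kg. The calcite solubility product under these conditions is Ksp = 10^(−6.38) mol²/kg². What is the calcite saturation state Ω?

Ksp = 10^(−6.38) = 4.169×10^-7
Ω = [Ca²⁺][CO3²⁻]/Ksp = (10.4×10^-3)(0.0840×10^-3) / 4.169×10^-7 = 2.10

Ω = 2.10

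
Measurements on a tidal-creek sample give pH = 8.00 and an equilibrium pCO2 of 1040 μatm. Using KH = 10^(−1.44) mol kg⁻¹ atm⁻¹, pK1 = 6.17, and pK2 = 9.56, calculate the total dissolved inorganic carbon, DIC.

DIC = 2.66 mmol/kg

[CO2*] = KH · pCO2 = 10^(−1.44) × 1040×10^-6 = 3.776×10^-5 mol/kg
α₀ = 1/(1 + K1/[H⁺] + K1K2/[H⁺]²) = 1/(1 + 10^+1.83 + 10^+0.27) = 0.01419
DIC = [CO2*]/α₀ = 3.776×10^-5 / 0.01419 = 2.66 mmol/kg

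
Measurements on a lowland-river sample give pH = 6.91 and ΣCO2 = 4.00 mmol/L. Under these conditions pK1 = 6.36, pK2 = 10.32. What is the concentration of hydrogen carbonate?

α₁ = 1 / (1 + [H⁺]/K1 + K2/[H⁺]) = 1 / (1 + 10^-0.55 + 10^-3.41)
   = 1 / (1 + 0.28184 + 0.00038905) = 1/1.2822 = 0.7799
[HCO3⁻] = α₁ × DIC = 0.7799 × 4.00 = 3.12 mmol/L

[HCO3⁻] = 3.12 mmol/L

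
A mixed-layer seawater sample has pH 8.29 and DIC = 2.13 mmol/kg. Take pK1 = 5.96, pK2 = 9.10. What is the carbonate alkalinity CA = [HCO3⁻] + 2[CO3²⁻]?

CA = 2.41 mmol/kg

CA = [HCO3⁻] + 2[CO3²⁻] = (α₁ + 2α₂)·DIC
At pH 8.29: [H⁺]/K1 = 10^-2.33 = 0.0046774, K2/[H⁺] = 10^-0.81 = 0.15488
α₁ = 1/(1 + 0.0046774 + 0.15488) = 1/1.1596 = 0.8624; α₂ = α₁·K2/[H⁺] = 0.1336
α₁ + 2α₂ = 1.1295
CA = 1.1295 × 2.13 = 2.41 mmol/kg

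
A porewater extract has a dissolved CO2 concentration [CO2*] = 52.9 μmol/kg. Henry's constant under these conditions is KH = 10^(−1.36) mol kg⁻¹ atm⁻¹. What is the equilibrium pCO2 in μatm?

pCO2 = 1210 μatm

KH = 10^(−1.36) = 4.365×10^-2 mol kg⁻¹ atm⁻¹
pCO2 = [CO2*]/KH = 52.9×10^-6 / 4.365×10^-2 = 1.21×10^-3 atm = 1210 μatm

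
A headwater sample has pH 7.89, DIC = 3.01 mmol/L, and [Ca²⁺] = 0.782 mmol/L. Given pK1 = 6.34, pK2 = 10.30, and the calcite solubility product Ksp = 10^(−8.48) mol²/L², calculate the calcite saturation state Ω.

Ω = 2.68

α₂ = 1 / (1 + [H⁺]/K2 + [H⁺]²/(K1K2)) = 1 / (1 + 10^+2.41 + 10^+0.86)
   = 1 / (1 + 257.04 + 7.2444) = 1/265.28 = 0.003770
[CO3²⁻] = α₂ × DIC = 0.003770 × 3.01 = 0.01135 mmol/L = 11.35 μmol/L
Ksp = 10^(−8.48) = 3.311×10^-9
Ω = [Ca²⁺][CO3²⁻]/Ksp = (0.782×10^-3)(1.135×10^-5) / 3.311×10^-9 = 2.68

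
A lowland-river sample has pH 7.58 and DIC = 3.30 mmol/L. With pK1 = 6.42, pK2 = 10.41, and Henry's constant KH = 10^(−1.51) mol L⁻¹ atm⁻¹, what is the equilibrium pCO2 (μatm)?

α₀ = 1 / (1 + K1/[H⁺] + K1K2/[H⁺]²) = 1 / (1 + 10^+1.16 + 10^-1.67)
   = 1 / (1 + 14.454 + 0.021380) = 1/15.476 = 0.06462
[CO2*] = α₀ × DIC = 0.06462 × 3.30 = 0.2132 mmol/L
pCO2 = [CO2*]/KH = 2.132×10^-4 / 3.090×10^-2 = 6900 μatm

pCO2 = 6900 μatm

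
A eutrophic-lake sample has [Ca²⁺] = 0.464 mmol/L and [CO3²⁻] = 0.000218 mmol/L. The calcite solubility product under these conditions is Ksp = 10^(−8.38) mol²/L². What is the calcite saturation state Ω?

Ksp = 10^(−8.38) = 4.169×10^-9
Ω = [Ca²⁺][CO3²⁻]/Ksp = (0.464×10^-3)(0.000218×10^-3) / 4.169×10^-9 = 0.0243

Ω = 0.0243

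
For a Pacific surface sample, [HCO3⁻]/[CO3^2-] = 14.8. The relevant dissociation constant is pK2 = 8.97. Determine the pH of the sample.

From K2 = [H⁺][CO3^2-]/[HCO3⁻]:  pH = pK2 − log₁₀([HCO3⁻]/[CO3^2-])
log₁₀(14.8) = +1.170
pH = 8.97 − (+1.170) = 7.80

pH = 7.80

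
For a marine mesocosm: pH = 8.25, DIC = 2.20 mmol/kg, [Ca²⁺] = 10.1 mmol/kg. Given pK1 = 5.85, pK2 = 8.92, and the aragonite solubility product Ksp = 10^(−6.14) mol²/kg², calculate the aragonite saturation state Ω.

Ω = 5.38

α₂ = 1 / (1 + [H⁺]/K2 + [H⁺]²/(K1K2)) = 1 / (1 + 10^+0.67 + 10^-1.73)
   = 1 / (1 + 4.6774 + 0.018621) = 1/5.6960 = 0.1756
[CO3²⁻] = α₂ × DIC = 0.1756 × 2.20 = 0.3862 mmol/kg
Ksp = 10^(−6.14) = 7.244×10^-7
Ω = [Ca²⁺][CO3²⁻]/Ksp = (10.1×10^-3)(3.862×10^-4) / 7.244×10^-7 = 5.38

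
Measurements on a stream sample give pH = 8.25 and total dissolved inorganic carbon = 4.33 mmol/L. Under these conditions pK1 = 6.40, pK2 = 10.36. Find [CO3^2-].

[CO3²⁻] = 0.0329 mmol/L

α₂ = 1 / (1 + [H⁺]/K2 + [H⁺]²/(K1K2)) = 1 / (1 + 10^+2.11 + 10^+0.26)
   = 1 / (1 + 128.82 + 1.8197) = 1/131.64 = 0.007596
[CO3²⁻] = α₂ × DIC = 0.007596 × 4.33 = 0.0329 mmol/L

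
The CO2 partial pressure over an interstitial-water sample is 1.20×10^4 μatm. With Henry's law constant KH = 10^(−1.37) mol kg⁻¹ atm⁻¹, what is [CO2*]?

[CO2*] = 512 μmol/kg

KH = 10^(−1.37) = 4.266×10^-2 mol kg⁻¹ atm⁻¹
[CO2*] = KH · pCO2 = 4.266×10^-2 × 1.20×10^4×10^-6 atm = 5.12×10^-4 mol/kg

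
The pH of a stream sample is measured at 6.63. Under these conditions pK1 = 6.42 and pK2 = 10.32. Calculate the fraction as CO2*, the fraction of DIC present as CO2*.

α₀ = 1 / (1 + K1/[H⁺] + K1K2/[H⁺]²) = 1 / (1 + 10^+0.21 + 10^-3.48)
   = 1 / (1 + 1.6218 + 0.00033113) = 1/2.6221 = 0.3814

α₀ = 0.381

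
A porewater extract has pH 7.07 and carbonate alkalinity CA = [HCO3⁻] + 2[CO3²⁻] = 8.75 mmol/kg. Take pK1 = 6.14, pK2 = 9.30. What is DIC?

DIC = 9.72 mmol/kg

CA = [HCO3⁻] + 2[CO3²⁻] = (α₁ + 2α₂)·DIC
At pH 7.07: [H⁺]/K1 = 10^-0.93 = 0.11749, K2/[H⁺] = 10^-2.23 = 0.0058884
α₁ = 1/(1 + 0.11749 + 0.0058884) = 1/1.1234 = 0.8902; α₂ = α₁·K2/[H⁺] = 0.005242
α₁ + 2α₂ = 0.9007
DIC = CA / (α₁ + 2α₂) = 8.75 / 0.9007 = 9.72 mmol/kg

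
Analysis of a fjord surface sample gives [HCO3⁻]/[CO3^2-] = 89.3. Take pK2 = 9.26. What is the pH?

pH = 7.31

From K2 = [H⁺][CO3^2-]/[HCO3⁻]:  pH = pK2 − log₁₀([HCO3⁻]/[CO3^2-])
log₁₀(89.3) = +1.951
pH = 9.26 − (+1.951) = 7.31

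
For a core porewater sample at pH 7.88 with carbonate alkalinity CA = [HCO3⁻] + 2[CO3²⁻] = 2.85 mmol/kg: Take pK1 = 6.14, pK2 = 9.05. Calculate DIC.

DIC = 2.73 mmol/kg

CA = [HCO3⁻] + 2[CO3²⁻] = (α₁ + 2α₂)·DIC
At pH 7.88: [H⁺]/K1 = 10^-1.74 = 0.018197, K2/[H⁺] = 10^-1.17 = 0.067608
α₁ = 1/(1 + 0.018197 + 0.067608) = 1/1.0858 = 0.9210; α₂ = α₁·K2/[H⁺] = 0.06227
α₁ + 2α₂ = 1.0455
DIC = CA / (α₁ + 2α₂) = 2.85 / 1.0455 = 2.73 mmol/kg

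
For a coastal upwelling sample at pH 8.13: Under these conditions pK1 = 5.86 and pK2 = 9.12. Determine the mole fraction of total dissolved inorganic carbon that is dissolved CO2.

α₀ = 1 / (1 + K1/[H⁺] + K1K2/[H⁺]²) = 1 / (1 + 10^+2.27 + 10^+1.28)
   = 1 / (1 + 186.21 + 19.055) = 1/206.26 = 0.004848

α₀ = 0.00485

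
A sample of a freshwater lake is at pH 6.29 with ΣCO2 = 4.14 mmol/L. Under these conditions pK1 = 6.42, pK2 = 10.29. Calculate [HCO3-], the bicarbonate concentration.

α₁ = 1 / (1 + [H⁺]/K1 + K2/[H⁺]) = 1 / (1 + 10^+0.13 + 10^-4.00)
   = 1 / (1 + 1.3490 + 0.00010000) = 1/2.3491 = 0.4257
[HCO3⁻] = α₁ × DIC = 0.4257 × 4.14 = 1.76 mmol/L

[HCO3⁻] = 1.76 mmol/L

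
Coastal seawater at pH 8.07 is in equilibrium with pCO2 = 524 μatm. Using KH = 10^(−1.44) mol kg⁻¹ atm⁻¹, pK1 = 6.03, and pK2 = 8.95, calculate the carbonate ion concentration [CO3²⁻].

[CO2*] = KH · pCO2 = 10^(−1.44) × 524×10^-6 = 1.903×10^-5 mol/kg
α₀ = 1/(1 + K1/[H⁺] + K1K2/[H⁺]²) = 1/(1 + 10^+2.04 + 10^+1.16) = 0.007993
DIC = [CO2*]/α₀ = 1.903×10^-5 / 0.007993 = 2.380 mmol/kg
[CO3²⁻] = α₂·DIC; α₂ = 0.1155, so [CO3²⁻] = 0.1155 × 2.380 = 0.275 mmol/kg

[CO3²⁻] = 0.275 mmol/kg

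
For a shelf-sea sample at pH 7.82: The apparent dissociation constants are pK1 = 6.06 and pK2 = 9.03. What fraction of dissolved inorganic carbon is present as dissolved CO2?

α₀ = 1 / (1 + K1/[H⁺] + K1K2/[H⁺]²) = 1 / (1 + 10^+1.76 + 10^+0.55)
   = 1 / (1 + 57.544 + 3.5481) = 1/62.092 = 0.01611

α₀ = 0.0161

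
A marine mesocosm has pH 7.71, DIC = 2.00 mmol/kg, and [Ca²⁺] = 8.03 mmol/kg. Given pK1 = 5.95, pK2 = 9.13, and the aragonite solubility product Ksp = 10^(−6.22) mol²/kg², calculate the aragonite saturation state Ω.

Ω = 0.960

α₂ = 1 / (1 + [H⁺]/K2 + [H⁺]²/(K1K2)) = 1 / (1 + 10^+1.42 + 10^-0.34)
   = 1 / (1 + 26.303 + 0.45709) = 1/27.760 = 0.03602
[CO3²⁻] = α₂ × DIC = 0.03602 × 2.00 = 0.07205 mmol/kg
Ksp = 10^(−6.22) = 6.026×10^-7
Ω = [Ca²⁺][CO3²⁻]/Ksp = (8.03×10^-3)(7.205×10^-5) / 6.026×10^-7 = 0.960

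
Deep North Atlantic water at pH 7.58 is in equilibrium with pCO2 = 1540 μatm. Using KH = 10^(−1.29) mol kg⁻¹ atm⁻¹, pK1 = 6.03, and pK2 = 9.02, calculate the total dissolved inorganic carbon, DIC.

[CO2*] = KH · pCO2 = 10^(−1.29) × 1540×10^-6 = 7.898×10^-5 mol/kg
α₀ = 1/(1 + K1/[H⁺] + K1K2/[H⁺]²) = 1/(1 + 10^+1.55 + 10^+0.11) = 0.02648
DIC = [CO2*]/α₀ = 7.898×10^-5 / 0.02648 = 2.98 mmol/kg

DIC = 2.98 mmol/kg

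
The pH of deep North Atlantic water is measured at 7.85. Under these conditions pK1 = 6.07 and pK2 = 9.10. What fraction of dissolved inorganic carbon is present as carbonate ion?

α₂ = 1 / (1 + [H⁺]/K2 + [H⁺]²/(K1K2)) = 1 / (1 + 10^+1.25 + 10^-0.53)
   = 1 / (1 + 17.783 + 0.29512) = 1/19.078 = 0.05242

α₂ = 0.0524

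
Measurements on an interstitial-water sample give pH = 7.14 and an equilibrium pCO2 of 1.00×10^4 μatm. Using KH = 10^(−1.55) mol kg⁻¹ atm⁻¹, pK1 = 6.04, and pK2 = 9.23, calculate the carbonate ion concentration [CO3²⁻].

[CO2*] = KH · pCO2 = 10^(−1.55) × 1.00×10^4×10^-6 = 2.818×10^-4 mol/kg
α₀ = 1/(1 + K1/[H⁺] + K1K2/[H⁺]²) = 1/(1 + 10^+1.10 + 10^-0.99) = 0.07304
DIC = [CO2*]/α₀ = 2.818×10^-4 / 0.07304 = 3.859 mmol/kg
[CO3²⁻] = α₂·DIC; α₂ = 0.007474, so [CO3²⁻] = 0.007474 × 3.859 = 0.0288 mmol/kg

[CO3²⁻] = 0.0288 mmol/kg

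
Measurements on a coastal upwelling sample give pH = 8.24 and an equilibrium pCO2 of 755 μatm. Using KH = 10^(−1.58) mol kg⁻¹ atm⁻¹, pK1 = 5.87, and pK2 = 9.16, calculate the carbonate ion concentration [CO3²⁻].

[CO3²⁻] = 0.560 mmol/kg

[CO2*] = KH · pCO2 = 10^(−1.58) × 755×10^-6 = 1.986×10^-5 mol/kg
α₀ = 1/(1 + K1/[H⁺] + K1K2/[H⁺]²) = 1/(1 + 10^+2.37 + 10^+1.45) = 0.003794
DIC = [CO2*]/α₀ = 1.986×10^-5 / 0.003794 = 5.235 mmol/kg
[CO3²⁻] = α₂·DIC; α₂ = 0.1069, so [CO3²⁻] = 0.1069 × 5.235 = 0.560 mmol/kg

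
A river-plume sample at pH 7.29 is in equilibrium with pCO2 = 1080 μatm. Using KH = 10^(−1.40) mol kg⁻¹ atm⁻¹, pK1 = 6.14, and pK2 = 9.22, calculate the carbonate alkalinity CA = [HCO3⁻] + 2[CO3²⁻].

[CO2*] = KH · pCO2 = 10^(−1.40) × 1080×10^-6 = 4.300×10^-5 mol/kg
α₀ = 1/(1 + K1/[H⁺] + K1K2/[H⁺]²) = 1/(1 + 10^+1.15 + 10^-0.78) = 0.06540
DIC = [CO2*]/α₀ = 4.300×10^-5 / 0.06540 = 0.6575 mmol/kg
CA = (α₁ + 2α₂)·DIC = (0.9238 + 2×0.01085) × 0.6575 = 0.622 mmol/kg

CA = 0.622 mmol/kg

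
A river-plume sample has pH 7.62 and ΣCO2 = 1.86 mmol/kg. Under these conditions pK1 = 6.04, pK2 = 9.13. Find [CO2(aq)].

[CO2*] = 0.0463 mmol/kg

α₀ = 1 / (1 + K1/[H⁺] + K1K2/[H⁺]²) = 1 / (1 + 10^+1.58 + 10^+0.07)
   = 1 / (1 + 38.019 + 1.1749) = 1/40.194 = 0.02488
[CO2*] = α₀ × DIC = 0.02488 × 1.86 = 0.0463 mmol/kg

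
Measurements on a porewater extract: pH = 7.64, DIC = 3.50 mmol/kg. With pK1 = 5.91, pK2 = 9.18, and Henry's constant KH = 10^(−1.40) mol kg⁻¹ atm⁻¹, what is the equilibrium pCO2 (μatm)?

α₀ = 1 / (1 + K1/[H⁺] + K1K2/[H⁺]²) = 1 / (1 + 10^+1.73 + 10^+0.19)
   = 1 / (1 + 53.703 + 1.5488) = 1/56.252 = 0.01778
[CO2*] = α₀ × DIC = 0.01778 × 3.50 = 0.06222 mmol/kg
pCO2 = [CO2*]/KH = 6.222×10^-5 / 3.981×10^-2 = 1560 μatm

pCO2 = 1560 μatm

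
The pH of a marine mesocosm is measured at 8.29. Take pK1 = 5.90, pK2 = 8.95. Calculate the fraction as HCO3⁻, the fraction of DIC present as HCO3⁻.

α₁ = 0.818

α₁ = 1 / (1 + [H⁺]/K1 + K2/[H⁺]) = 1 / (1 + 10^-2.39 + 10^-0.66)
   = 1 / (1 + 0.0040738 + 0.21878) = 1/1.2228 = 0.8178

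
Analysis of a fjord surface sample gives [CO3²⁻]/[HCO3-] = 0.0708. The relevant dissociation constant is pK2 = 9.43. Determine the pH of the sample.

From K2 = [H⁺][CO3²⁻]/[HCO3-]:  pH = pK2 + log₁₀([CO3²⁻]/[HCO3-])
log₁₀(0.0708) = -1.150
pH = 9.43 + (-1.150) = 8.28

pH = 8.28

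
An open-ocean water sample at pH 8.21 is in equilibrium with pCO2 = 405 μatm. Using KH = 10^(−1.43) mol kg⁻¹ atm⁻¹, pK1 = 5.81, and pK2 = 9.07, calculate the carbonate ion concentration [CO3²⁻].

[CO2*] = KH · pCO2 = 10^(−1.43) × 405×10^-6 = 1.505×10^-5 mol/kg
α₀ = 1/(1 + K1/[H⁺] + K1K2/[H⁺]²) = 1/(1 + 10^+2.40 + 10^+1.54) = 0.003486
DIC = [CO2*]/α₀ = 1.505×10^-5 / 0.003486 = 4.316 mmol/kg
[CO3²⁻] = α₂·DIC; α₂ = 0.1209, so [CO3²⁻] = 0.1209 × 4.316 = 0.522 mmol/kg

[CO3²⁻] = 0.522 mmol/kg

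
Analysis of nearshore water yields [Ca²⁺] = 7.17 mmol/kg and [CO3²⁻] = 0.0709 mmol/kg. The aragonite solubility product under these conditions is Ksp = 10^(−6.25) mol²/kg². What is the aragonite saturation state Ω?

Ksp = 10^(−6.25) = 5.623×10^-7
Ω = [Ca²⁺][CO3²⁻]/Ksp = (7.17×10^-3)(0.0709×10^-3) / 5.623×10^-7 = 0.904

Ω = 0.904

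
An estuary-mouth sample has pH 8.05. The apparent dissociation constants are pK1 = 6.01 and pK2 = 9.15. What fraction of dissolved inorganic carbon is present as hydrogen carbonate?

α₁ = 0.919

α₁ = 1 / (1 + [H⁺]/K1 + K2/[H⁺]) = 1 / (1 + 10^-2.04 + 10^-1.10)
   = 1 / (1 + 0.0091201 + 0.079433) = 1/1.0886 = 0.9187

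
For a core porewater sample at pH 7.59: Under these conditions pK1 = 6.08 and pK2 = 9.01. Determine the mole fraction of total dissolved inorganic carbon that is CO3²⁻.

α₂ = 1 / (1 + [H⁺]/K2 + [H⁺]²/(K1K2)) = 1 / (1 + 10^+1.42 + 10^-0.09)
   = 1 / (1 + 26.303 + 0.81283) = 1/28.116 = 0.03557

α₂ = 0.0356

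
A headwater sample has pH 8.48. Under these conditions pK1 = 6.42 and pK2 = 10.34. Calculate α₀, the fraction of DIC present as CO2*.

α₀ = 0.00852

α₀ = 1 / (1 + K1/[H⁺] + K1K2/[H⁺]²) = 1 / (1 + 10^+2.06 + 10^+0.20)
   = 1 / (1 + 114.82 + 1.5849) = 1/117.40 = 0.008518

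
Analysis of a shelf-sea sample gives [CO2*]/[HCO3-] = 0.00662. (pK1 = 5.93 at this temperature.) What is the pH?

From K1 = [H⁺][HCO3-]/[CO2*]:  pH = pK1 − log₁₀([CO2*]/[HCO3-])
log₁₀(0.00662) = -2.179
pH = 5.93 − (-2.179) = 8.11

pH = 8.11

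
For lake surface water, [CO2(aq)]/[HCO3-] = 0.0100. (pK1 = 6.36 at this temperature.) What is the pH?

pH = 8.36

From K1 = [H⁺][HCO3-]/[CO2(aq)]:  pH = pK1 − log₁₀([CO2(aq)]/[HCO3-])
log₁₀(0.0100) = -2.000
pH = 6.36 − (-2.000) = 8.36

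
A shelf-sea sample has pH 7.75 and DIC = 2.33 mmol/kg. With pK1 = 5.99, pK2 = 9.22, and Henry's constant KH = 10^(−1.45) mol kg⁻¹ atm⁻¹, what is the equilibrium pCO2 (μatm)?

pCO2 = 1090 μatm

α₀ = 1 / (1 + K1/[H⁺] + K1K2/[H⁺]²) = 1 / (1 + 10^+1.76 + 10^+0.29)
   = 1 / (1 + 57.544 + 1.9498) = 1/60.494 = 0.01653
[CO2*] = α₀ × DIC = 0.01653 × 2.33 = 0.03852 mmol/kg
pCO2 = [CO2*]/KH = 3.852×10^-5 / 3.548×10^-2 = 1090 μatm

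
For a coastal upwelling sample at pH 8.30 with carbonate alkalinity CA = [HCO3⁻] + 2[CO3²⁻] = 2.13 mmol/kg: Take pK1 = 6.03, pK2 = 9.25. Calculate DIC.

DIC = 1.94 mmol/kg

CA = [HCO3⁻] + 2[CO3²⁻] = (α₁ + 2α₂)·DIC
At pH 8.30: [H⁺]/K1 = 10^-2.27 = 0.0053703, K2/[H⁺] = 10^-0.95 = 0.11220
α₁ = 1/(1 + 0.0053703 + 0.11220) = 1/1.1176 = 0.8948; α₂ = α₁·K2/[H⁺] = 0.1004
α₁ + 2α₂ = 1.0956
DIC = CA / (α₁ + 2α₂) = 2.13 / 1.0956 = 1.94 mmol/kg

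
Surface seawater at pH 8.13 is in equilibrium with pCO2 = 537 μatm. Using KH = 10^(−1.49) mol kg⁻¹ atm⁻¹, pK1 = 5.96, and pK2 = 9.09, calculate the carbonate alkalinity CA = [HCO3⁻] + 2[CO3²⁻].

CA = 3.13 mmol/kg

[CO2*] = KH · pCO2 = 10^(−1.49) × 537×10^-6 = 1.738×10^-5 mol/kg
α₀ = 1/(1 + K1/[H⁺] + K1K2/[H⁺]²) = 1/(1 + 10^+2.17 + 10^+1.21) = 0.006056
DIC = [CO2*]/α₀ = 1.738×10^-5 / 0.006056 = 2.869 mmol/kg
CA = (α₁ + 2α₂)·DIC = (0.8957 + 2×0.09821) × 2.869 = 3.13 mmol/kg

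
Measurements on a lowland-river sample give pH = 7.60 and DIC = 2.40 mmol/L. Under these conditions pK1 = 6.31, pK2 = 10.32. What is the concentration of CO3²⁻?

[CO3²⁻] = 4.34 μmol/L

α₂ = 1 / (1 + [H⁺]/K2 + [H⁺]²/(K1K2)) = 1 / (1 + 10^+2.72 + 10^+1.43)
   = 1 / (1 + 524.81 + 26.915) = 1/552.72 = 0.001809
[CO3²⁻] = α₂ × DIC = 0.001809 × 2.40 = 0.00434 mmol/L = 4.34 μmol/L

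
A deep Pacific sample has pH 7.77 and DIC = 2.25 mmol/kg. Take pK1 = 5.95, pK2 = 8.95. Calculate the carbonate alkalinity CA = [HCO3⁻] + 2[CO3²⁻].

CA = 2.36 mmol/kg

CA = [HCO3⁻] + 2[CO3²⁻] = (α₁ + 2α₂)·DIC
At pH 7.77: [H⁺]/K1 = 10^-1.82 = 0.015136, K2/[H⁺] = 10^-1.18 = 0.066069
α₁ = 1/(1 + 0.015136 + 0.066069) = 1/1.0812 = 0.9249; α₂ = α₁·K2/[H⁺] = 0.06111
α₁ + 2α₂ = 1.0471
CA = 1.0471 × 2.25 = 2.36 mmol/kg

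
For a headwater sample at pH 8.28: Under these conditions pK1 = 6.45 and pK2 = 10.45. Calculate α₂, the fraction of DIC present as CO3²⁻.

α₂ = 1 / (1 + [H⁺]/K2 + [H⁺]²/(K1K2)) = 1 / (1 + 10^+2.17 + 10^+0.34)
   = 1 / (1 + 147.91 + 2.1878) = 1/151.10 = 0.006618

α₂ = 0.00662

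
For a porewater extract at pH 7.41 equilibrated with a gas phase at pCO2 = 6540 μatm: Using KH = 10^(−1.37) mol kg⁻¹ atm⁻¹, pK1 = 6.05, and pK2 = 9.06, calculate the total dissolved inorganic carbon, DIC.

DIC = 6.81 mmol/kg

[CO2*] = KH · pCO2 = 10^(−1.37) × 6540×10^-6 = 2.790×10^-4 mol/kg
α₀ = 1/(1 + K1/[H⁺] + K1K2/[H⁺]²) = 1/(1 + 10^+1.36 + 10^-0.29) = 0.04095
DIC = [CO2*]/α₀ = 2.790×10^-4 / 0.04095 = 6.81 mmol/kg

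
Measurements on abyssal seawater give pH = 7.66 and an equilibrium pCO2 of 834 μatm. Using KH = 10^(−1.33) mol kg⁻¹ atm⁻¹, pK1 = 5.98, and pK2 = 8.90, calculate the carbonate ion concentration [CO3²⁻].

[CO2*] = KH · pCO2 = 10^(−1.33) × 834×10^-6 = 3.901×10^-5 mol/kg
α₀ = 1/(1 + K1/[H⁺] + K1K2/[H⁺]²) = 1/(1 + 10^+1.68 + 10^+0.44) = 0.01937
DIC = [CO2*]/α₀ = 3.901×10^-5 / 0.01937 = 2.014 mmol/kg
[CO3²⁻] = α₂·DIC; α₂ = 0.05336, so [CO3²⁻] = 0.05336 × 2.014 = 0.107 mmol/kg

[CO3²⁻] = 0.107 mmol/kg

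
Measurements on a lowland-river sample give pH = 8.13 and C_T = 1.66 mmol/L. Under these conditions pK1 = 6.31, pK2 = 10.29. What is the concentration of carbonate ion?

[CO3²⁻] = 11.2 μmol/L

α₂ = 1 / (1 + [H⁺]/K2 + [H⁺]²/(K1K2)) = 1 / (1 + 10^+2.16 + 10^+0.34)
   = 1 / (1 + 144.54 + 2.1878) = 1/147.73 = 0.006769
[CO3²⁻] = α₂ × DIC = 0.006769 × 1.66 = 0.0112 mmol/L = 11.2 μmol/L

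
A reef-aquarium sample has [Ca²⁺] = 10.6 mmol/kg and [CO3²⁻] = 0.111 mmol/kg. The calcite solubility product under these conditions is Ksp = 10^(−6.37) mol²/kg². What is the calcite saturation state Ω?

Ω = 2.76

Ksp = 10^(−6.37) = 4.266×10^-7
Ω = [Ca²⁺][CO3²⁻]/Ksp = (10.6×10^-3)(0.111×10^-3) / 4.266×10^-7 = 2.76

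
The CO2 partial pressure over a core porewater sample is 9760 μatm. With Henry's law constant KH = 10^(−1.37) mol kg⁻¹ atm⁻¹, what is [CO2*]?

KH = 10^(−1.37) = 4.266×10^-2 mol kg⁻¹ atm⁻¹
[CO2*] = KH · pCO2 = 4.266×10^-2 × 9760×10^-6 atm = 4.16×10^-4 mol/kg

[CO2*] = 416 μmol/kg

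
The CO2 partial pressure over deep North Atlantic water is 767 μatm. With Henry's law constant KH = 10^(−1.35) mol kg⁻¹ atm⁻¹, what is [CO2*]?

KH = 10^(−1.35) = 4.467×10^-2 mol kg⁻¹ atm⁻¹
[CO2*] = KH · pCO2 = 4.467×10^-2 × 767×10^-6 atm = 3.43×10^-5 mol/kg

[CO2*] = 34.3 μmol/kg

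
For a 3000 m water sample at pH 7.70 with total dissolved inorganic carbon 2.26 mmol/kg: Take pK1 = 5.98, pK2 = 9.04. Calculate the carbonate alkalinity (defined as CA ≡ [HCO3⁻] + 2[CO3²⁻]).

CA = [HCO3⁻] + 2[CO3²⁻] = (α₁ + 2α₂)·DIC
At pH 7.70: [H⁺]/K1 = 10^-1.72 = 0.019055, K2/[H⁺] = 10^-1.34 = 0.045709
α₁ = 1/(1 + 0.019055 + 0.045709) = 1/1.0648 = 0.9392; α₂ = α₁·K2/[H⁺] = 0.04293
α₁ + 2α₂ = 1.0250
CA = 1.0250 × 2.26 = 2.32 mmol/kg

CA = 2.32 mmol/kg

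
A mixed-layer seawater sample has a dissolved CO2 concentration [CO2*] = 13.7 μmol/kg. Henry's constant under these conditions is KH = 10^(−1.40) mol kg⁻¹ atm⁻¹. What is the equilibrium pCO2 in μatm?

KH = 10^(−1.40) = 3.981×10^-2 mol kg⁻¹ atm⁻¹
pCO2 = [CO2*]/KH = 13.7×10^-6 / 3.981×10^-2 = 3.44×10^-4 atm = 344 μatm

pCO2 = 344 μatm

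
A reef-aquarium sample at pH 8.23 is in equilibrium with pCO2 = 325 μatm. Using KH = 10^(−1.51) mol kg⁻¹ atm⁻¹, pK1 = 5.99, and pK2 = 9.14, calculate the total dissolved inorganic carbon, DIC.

[CO2*] = KH · pCO2 = 10^(−1.51) × 325×10^-6 = 1.004×10^-5 mol/kg
α₀ = 1/(1 + K1/[H⁺] + K1K2/[H⁺]²) = 1/(1 + 10^+2.24 + 10^+1.33) = 0.005098
DIC = [CO2*]/α₀ = 1.004×10^-5 / 0.005098 = 1.97 mmol/kg

DIC = 1.97 mmol/kg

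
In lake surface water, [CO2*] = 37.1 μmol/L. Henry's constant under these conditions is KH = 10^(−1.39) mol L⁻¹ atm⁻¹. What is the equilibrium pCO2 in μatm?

pCO2 = 911 μatm

KH = 10^(−1.39) = 4.074×10^-2 mol L⁻¹ atm⁻¹
pCO2 = [CO2*]/KH = 37.1×10^-6 / 4.074×10^-2 = 9.11×10^-4 atm = 911 μatm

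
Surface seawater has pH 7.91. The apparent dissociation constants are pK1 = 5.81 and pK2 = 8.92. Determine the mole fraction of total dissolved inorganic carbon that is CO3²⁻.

α₂ = 1 / (1 + [H⁺]/K2 + [H⁺]²/(K1K2)) = 1 / (1 + 10^+1.01 + 10^-1.09)
   = 1 / (1 + 10.233 + 0.081283) = 1/11.314 = 0.08838

α₂ = 0.0884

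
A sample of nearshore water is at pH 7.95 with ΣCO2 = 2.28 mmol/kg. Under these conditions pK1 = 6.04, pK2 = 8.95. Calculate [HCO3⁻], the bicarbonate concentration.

[HCO3⁻] = 2.05 mmol/kg

α₁ = 1 / (1 + [H⁺]/K1 + K2/[H⁺]) = 1 / (1 + 10^-1.91 + 10^-1.00)
   = 1 / (1 + 0.012303 + 0.10000) = 1/1.1123 = 0.8990
[HCO3⁻] = α₁ × DIC = 0.8990 × 2.28 = 2.05 mmol/kg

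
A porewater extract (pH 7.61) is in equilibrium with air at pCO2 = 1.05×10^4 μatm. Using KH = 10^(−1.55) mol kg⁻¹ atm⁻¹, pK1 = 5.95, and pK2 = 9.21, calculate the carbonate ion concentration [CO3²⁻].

[CO2*] = KH · pCO2 = 10^(−1.55) × 1.05×10^4×10^-6 = 2.959×10^-4 mol/kg
α₀ = 1/(1 + K1/[H⁺] + K1K2/[H⁺]²) = 1/(1 + 10^+1.66 + 10^+0.06) = 0.02090
DIC = [CO2*]/α₀ = 2.959×10^-4 / 0.02090 = 14.16 mmol/kg
[CO3²⁻] = α₂·DIC; α₂ = 0.02399, so [CO3²⁻] = 0.02399 × 14.16 = 0.340 mmol/kg

[CO3²⁻] = 0.340 mmol/kg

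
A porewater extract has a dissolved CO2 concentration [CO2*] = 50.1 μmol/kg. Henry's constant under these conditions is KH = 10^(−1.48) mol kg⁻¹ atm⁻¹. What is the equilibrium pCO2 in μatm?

pCO2 = 1510 μatm

KH = 10^(−1.48) = 3.311×10^-2 mol kg⁻¹ atm⁻¹
pCO2 = [CO2*]/KH = 50.1×10^-6 / 3.311×10^-2 = 1.51×10^-3 atm = 1510 μatm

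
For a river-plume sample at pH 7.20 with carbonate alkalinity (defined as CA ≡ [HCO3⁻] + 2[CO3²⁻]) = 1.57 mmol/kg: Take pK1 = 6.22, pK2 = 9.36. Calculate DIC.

CA = [HCO3⁻] + 2[CO3²⁻] = (α₁ + 2α₂)·DIC
At pH 7.20: [H⁺]/K1 = 10^-0.98 = 0.10471, K2/[H⁺] = 10^-2.16 = 0.0069183
α₁ = 1/(1 + 0.10471 + 0.0069183) = 1/1.1116 = 0.8996; α₂ = α₁·K2/[H⁺] = 0.006224
α₁ + 2α₂ = 0.9120
DIC = CA / (α₁ + 2α₂) = 1.57 / 0.9120 = 1.72 mmol/kg

DIC = 1.72 mmol/kg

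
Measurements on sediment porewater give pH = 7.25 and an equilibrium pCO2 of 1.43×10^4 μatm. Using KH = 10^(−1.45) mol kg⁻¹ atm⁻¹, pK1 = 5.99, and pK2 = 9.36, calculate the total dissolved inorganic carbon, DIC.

DIC = 9.81 mmol/kg

[CO2*] = KH · pCO2 = 10^(−1.45) × 1.43×10^4×10^-6 = 5.074×10^-4 mol/kg
α₀ = 1/(1 + K1/[H⁺] + K1K2/[H⁺]²) = 1/(1 + 10^+1.26 + 10^-0.85) = 0.05171
DIC = [CO2*]/α₀ = 5.074×10^-4 / 0.05171 = 9.81 mmol/kg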